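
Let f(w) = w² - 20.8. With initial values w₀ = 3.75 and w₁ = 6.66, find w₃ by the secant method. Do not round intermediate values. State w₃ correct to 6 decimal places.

f(w_0) = -6.737500, f(w_1) = 23.555600
w_2 = 6.660000 - (23.555600)·(6.660000 - 3.750000)/(23.555600 - (-6.737500)) = 4.397214; f(w_2) = -1.464507
w_3 = 4.397214 - (-1.464507)·(4.397214 - 6.660000)/(-1.464507 - (23.555600)) = 4.529662; f(w_3) = -0.282159

4.529662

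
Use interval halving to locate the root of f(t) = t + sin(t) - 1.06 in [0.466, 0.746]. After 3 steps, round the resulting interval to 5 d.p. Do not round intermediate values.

[0.53600, 0.57100]

f(0.466000) = -0.144684, f(0.746000) = 0.364707 (opposite signs)
step 1: m = 0.606000, f(m) = 0.115584 > 0 → root in [0.466000, 0.606000]
step 2: m = 0.536000, f(m) = -0.013299 < 0 → root in [0.536000, 0.606000]
step 3: m = 0.571000, f(m) = 0.051474 > 0 → root in [0.536000, 0.571000]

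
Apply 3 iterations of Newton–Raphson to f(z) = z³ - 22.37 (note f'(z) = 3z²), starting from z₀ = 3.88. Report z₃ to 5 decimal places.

z_0 = 3.880000: f = 36.041072, f' = 45.163200 → z_1 = 3.880000 - (36.041072)/(45.163200) = 3.081981
z_1 = 3.081981: f = 6.904538, f' = 28.495829 → z_2 = 3.081981 - (6.904538)/(28.495829) = 2.839681
z_2 = 2.839681: f = 0.528597, f' = 24.191373 → z_3 = 2.839681 - (0.528597)/(24.191373) = 2.817831

2.81783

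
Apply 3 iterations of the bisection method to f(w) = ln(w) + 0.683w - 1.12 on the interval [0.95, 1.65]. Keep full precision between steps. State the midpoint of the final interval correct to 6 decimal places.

1.256250

f(0.950000) = -0.522443, f(1.650000) = 0.507725 (opposite signs)
step 1: m = 1.300000, f(m) = 0.030264 > 0 → root in [0.950000, 1.300000]
step 2: m = 1.125000, f(m) = -0.233842 < 0 → root in [1.125000, 1.300000]
step 3: m = 1.212500, f(m) = -0.099178 < 0 → root in [1.212500, 1.300000]
Midpoint of [1.212500, 1.300000] = 1.256250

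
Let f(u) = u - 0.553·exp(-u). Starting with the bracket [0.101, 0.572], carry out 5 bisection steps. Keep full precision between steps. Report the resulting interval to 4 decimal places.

[0.3659, 0.3807]

f(0.101000) = -0.398875, f(0.572000) = 0.259889 (opposite signs)
step 1: m = 0.336500, f(m) = -0.058489 < 0 → root in [0.336500, 0.572000]
step 2: m = 0.454250, f(m) = 0.103137 > 0 → root in [0.336500, 0.454250]
step 3: m = 0.395375, f(m) = 0.022970 > 0 → root in [0.336500, 0.395375]
step 4: m = 0.365937, f(m) = -0.017594 < 0 → root in [0.365937, 0.395375]
step 5: m = 0.380656, f(m) = 0.002729 > 0 → root in [0.365937, 0.380656]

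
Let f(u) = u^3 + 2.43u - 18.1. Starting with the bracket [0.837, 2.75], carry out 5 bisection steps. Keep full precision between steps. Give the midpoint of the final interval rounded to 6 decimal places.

f(0.837000) = -15.479714, f(2.750000) = 9.379375 (opposite signs)
step 1: m = 1.793500, f(m) = -7.972747 < 0 → root in [1.793500, 2.750000]
step 2: m = 2.271750, f(m) = -0.855491 < 0 → root in [2.271750, 2.750000]
step 3: m = 2.510875, f(m) = 3.831221 > 0 → root in [2.271750, 2.510875]
step 4: m = 2.391312, f(m) = 1.385312 > 0 → root in [2.271750, 2.391312]
step 5: m = 2.331531, f(m) = 0.239913 > 0 → root in [2.271750, 2.331531]
Midpoint of [2.271750, 2.331531] = 2.301641

2.301641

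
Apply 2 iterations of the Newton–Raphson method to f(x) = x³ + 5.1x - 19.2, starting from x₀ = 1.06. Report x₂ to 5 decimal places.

2.12735

f'(x) = 3x² + 5.1
x_0 = 1.060000: f = -12.602984, f' = 8.470800 → x_1 = 1.060000 - (-12.602984)/(8.470800) = 2.547815
x_1 = 2.547815: f = 10.332646, f' = 24.574085 → x_2 = 2.547815 - (10.332646)/(24.574085) = 2.127346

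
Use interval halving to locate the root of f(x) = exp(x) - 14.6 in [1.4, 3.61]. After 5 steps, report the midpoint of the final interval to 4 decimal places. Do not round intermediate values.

2.6777

f(1.400000) = -10.544800, f(3.610000) = 22.366053 (opposite signs)
step 1: m = 2.505000, f(m) = -2.356441 < 0 → root in [2.505000, 3.610000]
step 2: m = 3.057500, f(m) = 6.674305 > 0 → root in [2.505000, 3.057500]
step 3: m = 2.781250, f(m) = 1.539182 > 0 → root in [2.505000, 2.781250]
step 4: m = 2.643125, f(m) = -0.542937 < 0 → root in [2.643125, 2.781250]
step 5: m = 2.712187, f(m) = 0.462188 > 0 → root in [2.643125, 2.712187]
Midpoint of [2.643125, 2.712187] = 2.677656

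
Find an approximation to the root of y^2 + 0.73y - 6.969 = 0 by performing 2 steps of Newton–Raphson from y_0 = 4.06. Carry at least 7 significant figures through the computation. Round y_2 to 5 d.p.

2.32032

f'(y) = 2y + 0.73
y_0 = 4.060000: f = 12.478400, f' = 8.850000 → y_1 = 4.060000 - (12.478400)/(8.850000) = 2.650011
y_1 = 2.650011: f = 1.988068, f' = 6.030023 → y_2 = 2.650011 - (1.988068)/(6.030023) = 2.320316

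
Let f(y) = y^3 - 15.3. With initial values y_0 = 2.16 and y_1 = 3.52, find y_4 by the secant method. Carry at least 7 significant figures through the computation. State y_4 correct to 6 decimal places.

2.484240

f(y_0) = -5.222304, f(y_1) = 28.314208
y_2 = 3.520000 - (28.314208)·(3.520000 - 2.160000)/(28.314208 - (-5.222304)) = 2.371779; f(y_2) = -1.957945
y_3 = 2.371779 - (-1.957945)·(2.371779 - 3.520000)/(-1.957945 - (28.314208)) = 2.446044; f(y_3) = -0.665000
y_4 = 2.446044 - (-0.665000)·(2.446044 - 2.371779)/(-0.665000 - (-1.957945)) = 2.484240; f(y_4) = 0.031367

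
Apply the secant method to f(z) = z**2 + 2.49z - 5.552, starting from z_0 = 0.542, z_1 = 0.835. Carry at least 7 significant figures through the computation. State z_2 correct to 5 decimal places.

Secant update: z_(k+1) = z_k − f(z_k)·(z_k − z_(k-1))/(f(z_k) − f(z_(k-1))).
f(z_0) = -3.908656, f(z_1) = -2.775625
z_2 = 0.835000 - (-2.775625)·(0.835000 - 0.542000)/(-2.775625 - (-3.908656)) = 1.552772; f(z_2) = 0.725504

1.55277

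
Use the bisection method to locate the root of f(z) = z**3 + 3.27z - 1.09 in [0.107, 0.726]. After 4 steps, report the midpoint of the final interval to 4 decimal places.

f(0.107000) = -0.738885, f(0.726000) = 1.666677 (opposite signs)
step 1: m = 0.416500, f(m) = 0.344206 > 0 → root in [0.107000, 0.416500]
step 2: m = 0.261750, f(m) = -0.216144 < 0 → root in [0.261750, 0.416500]
step 3: m = 0.339125, f(m) = 0.057940 > 0 → root in [0.261750, 0.339125]
step 4: m = 0.300438, f(m) = -0.080451 < 0 → root in [0.300438, 0.339125]
Midpoint of [0.300438, 0.339125] = 0.319781

0.3198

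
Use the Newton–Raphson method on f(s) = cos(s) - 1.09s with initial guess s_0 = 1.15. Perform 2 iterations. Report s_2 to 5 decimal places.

0.70122

f'(s) = -sin(s) - 1.09
s_0 = 1.150000: f = -0.845013, f' = -2.002764 → s_1 = 1.150000 - (-0.845013)/(-2.002764) = 0.728077
s_1 = 0.728077: f = -0.047148, f' = -1.755435 → s_2 = 0.728077 - (-0.047148)/(-1.755435) = 0.701218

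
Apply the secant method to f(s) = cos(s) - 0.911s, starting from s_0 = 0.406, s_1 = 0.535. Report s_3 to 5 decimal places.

0.77850

f(s_0) = 0.548842, f(s_1) = 0.372884
s_2 = 0.535000 - (0.372884)·(0.535000 - 0.406000)/(0.372884 - (0.548842)) = 0.808372; f(s_2) = -0.045749
s_3 = 0.808372 - (-0.045749)·(0.808372 - 0.535000)/(-0.045749 - (0.372884)) = 0.778497; f(s_3) = 0.002760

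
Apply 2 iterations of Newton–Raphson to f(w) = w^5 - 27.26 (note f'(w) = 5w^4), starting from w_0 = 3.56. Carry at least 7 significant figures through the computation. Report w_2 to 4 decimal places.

w_0 = 3.560000: f = 544.547688, f' = 803.100685 → w_1 = 3.560000 - (544.547688)/(803.100685) = 2.881943
w_1 = 2.881943: f = 171.544983, f' = 344.914790 → w_2 = 2.881943 - (171.544983)/(344.914790) = 2.384589

2.3846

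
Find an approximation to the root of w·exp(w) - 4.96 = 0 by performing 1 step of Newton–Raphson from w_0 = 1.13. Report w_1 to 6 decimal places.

1.351711

f'(w) = (w + 1)·exp(w)
w_0 = 1.130000: f = -1.461908, f' = 6.593748 → w_1 = 1.130000 - (-1.461908)/(6.593748) = 1.351711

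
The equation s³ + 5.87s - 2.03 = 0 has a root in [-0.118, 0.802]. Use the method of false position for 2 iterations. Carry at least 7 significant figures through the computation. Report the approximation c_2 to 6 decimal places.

False-position update: c = (a·f(b) − b·f(a))/(f(b) − f(a)); replace the endpoint whose sign matches f(c).
f(-0.118000) = -2.724303, f(0.802000) = 3.193590
step 1: c = 0.305522, f(c) = -0.208066 < 0 → new bracket [0.305522, 0.802000]
step 2: c = 0.335890, f(c) = -0.020431 < 0 → new bracket [0.335890, 0.802000]

0.335890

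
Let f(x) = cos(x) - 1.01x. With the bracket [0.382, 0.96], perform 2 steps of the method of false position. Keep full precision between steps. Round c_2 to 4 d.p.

0.7339

f(0.382000) = 0.542101, f(0.960000) = -0.396080
step 1: c = 0.715981, f(c) = 0.031309 > 0 → new bracket [0.715981, 0.960000]
step 2: c = 0.733857, f(c) = 0.001401 > 0 → new bracket [0.733857, 0.960000]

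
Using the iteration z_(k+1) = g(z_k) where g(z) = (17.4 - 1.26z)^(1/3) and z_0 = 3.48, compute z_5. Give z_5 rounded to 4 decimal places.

2.4294

z_1 = g(3.480000) = 2.352251
z_2 = g(2.352251) = 2.434916
z_3 = g(2.434916) = 2.429046
z_4 = g(2.429046) = 2.429463
z_5 = g(2.429463) = 2.429434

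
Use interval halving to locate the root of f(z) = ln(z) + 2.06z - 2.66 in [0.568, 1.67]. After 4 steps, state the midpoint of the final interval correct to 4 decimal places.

1.2223

f(0.568000) = -2.055554, f(1.670000) = 1.293024 (opposite signs)
step 1: m = 1.119000, f(m) = -0.242425 < 0 → root in [1.119000, 1.670000]
step 2: m = 1.394500, f(m) = 0.545206 > 0 → root in [1.119000, 1.394500]
step 3: m = 1.256750, f(m) = 0.157434 > 0 → root in [1.119000, 1.256750]
step 4: m = 1.187875, f(m) = -0.040812 < 0 → root in [1.187875, 1.256750]
Midpoint of [1.187875, 1.256750] = 1.222312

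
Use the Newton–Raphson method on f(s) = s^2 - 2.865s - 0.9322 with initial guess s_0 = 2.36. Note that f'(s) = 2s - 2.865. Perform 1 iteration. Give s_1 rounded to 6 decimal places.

3.505013

s_0 = 2.360000: f = -2.124000, f' = 1.855000 → s_1 = 2.360000 - (-2.124000)/(1.855000) = 3.505013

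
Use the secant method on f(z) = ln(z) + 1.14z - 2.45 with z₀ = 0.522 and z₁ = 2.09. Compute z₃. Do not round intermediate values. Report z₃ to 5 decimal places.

f(z_0) = -2.505008, f(z_1) = 0.669764
z_2 = 2.090000 - (0.669764)·(2.090000 - 0.522000)/(0.669764 - (-2.505008)) = 1.759208; f(z_2) = 0.120360
z_3 = 1.759208 - (0.120360)·(1.759208 - 2.090000)/(0.120360 - (0.669764)) = 1.686740; f(z_3) = -0.004319

1.68674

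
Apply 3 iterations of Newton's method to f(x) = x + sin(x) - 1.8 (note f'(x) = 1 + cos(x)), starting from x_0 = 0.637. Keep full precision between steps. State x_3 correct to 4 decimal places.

x_0 = 0.637000: f = -0.568214, f' = 1.803884 → x_1 = 0.637000 - (-0.568214)/(1.803884) = 0.951995
x_1 = 0.951995: f = -0.033431, f' = 1.580060 → x_2 = 0.951995 - (-0.033431)/(1.580060) = 0.973153
x_2 = 0.973153: f = -0.000183, f' = 1.562696 → x_3 = 0.973153 - (-0.000183)/(1.562696) = 0.973270

0.9733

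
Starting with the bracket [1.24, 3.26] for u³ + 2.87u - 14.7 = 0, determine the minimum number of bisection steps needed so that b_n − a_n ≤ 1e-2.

8

Initial width b − a = 3.26 − 1.24 = 2.020000.
After n steps the width is (b−a)/2^n; need (b−a)/2^n ≤ 1e-2.
So n ≥ log₂(2.020000/1e-2) = log₂(202.0000) ≈ 7.6582.
Hence n = 8.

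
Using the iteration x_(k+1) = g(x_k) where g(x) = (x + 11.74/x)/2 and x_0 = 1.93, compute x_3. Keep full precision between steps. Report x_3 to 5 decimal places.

3.42662

x_1 = g(1.930000) = 4.006451
x_2 = g(4.006451) = 3.468363
x_3 = g(3.468363) = 3.426623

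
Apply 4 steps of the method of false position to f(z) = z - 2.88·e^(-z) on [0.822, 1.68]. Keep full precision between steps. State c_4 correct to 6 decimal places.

False-position update: c = (a·f(b) − b·f(a))/(f(b) − f(a)); replace the endpoint whose sign matches f(c).
f(0.822000) = -0.443909, f(1.680000) = 1.143243
step 1: c = 1.061973, f(c) = 0.066147 > 0 → new bracket [0.822000, 1.061973]
step 2: c = 1.030852, f(c) = 0.003547 > 0 → new bracket [0.822000, 1.030852]
step 3: c = 1.029196, f(c) = 0.000189 > 0 → new bracket [0.822000, 1.029196]
step 4: c = 1.029108, f(c) = 0.000010 > 0 → new bracket [0.822000, 1.029108]

1.029108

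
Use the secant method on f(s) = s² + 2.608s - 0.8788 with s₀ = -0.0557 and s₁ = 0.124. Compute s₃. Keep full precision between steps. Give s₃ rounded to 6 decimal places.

f(s_0) = -1.020963, f(s_1) = -0.540032
s_2 = 0.124000 - (-0.540032)·(0.124000 - -0.055700)/(-0.540032 - (-1.020963)) = 0.325783; f(s_2) = 0.076977
s_3 = 0.325783 - (0.076977)·(0.325783 - 0.124000)/(0.076977 - (-0.540032)) = 0.300609; f(s_3) = -0.004446

0.300609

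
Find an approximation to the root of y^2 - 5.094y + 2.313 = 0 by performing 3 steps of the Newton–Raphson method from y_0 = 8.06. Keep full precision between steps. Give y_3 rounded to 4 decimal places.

f'(y) = 2y - 5.094
y_0 = 8.060000: f = 26.218960, f' = 11.026000 → y_1 = 8.060000 - (26.218960)/(11.026000) = 5.682079
y_1 = 5.682079: f = 5.654510, f' = 6.270157 → y_2 = 5.682079 - (5.654510)/(6.270157) = 4.780266
y_2 = 4.780266: f = 0.813267, f' = 4.466531 → y_3 = 4.780266 - (0.813267)/(4.466531) = 4.598186

4.5982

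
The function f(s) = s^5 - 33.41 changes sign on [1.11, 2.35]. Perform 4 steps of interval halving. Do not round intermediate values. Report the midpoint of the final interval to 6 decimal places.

f(1.110000) = -31.724942, f(2.350000) = 38.260315 (opposite signs)
step 1: m = 1.730000, f(m) = -17.913611 < 0 → root in [1.730000, 2.350000]
step 2: m = 2.040000, f(m) = 1.920586 > 0 → root in [1.730000, 2.040000]
step 3: m = 1.885000, f(m) = -9.611106 < 0 → root in [1.885000, 2.040000]
step 4: m = 1.962500, f(m) = -4.299590 < 0 → root in [1.962500, 2.040000]
Midpoint of [1.962500, 2.040000] = 2.001250

2.001250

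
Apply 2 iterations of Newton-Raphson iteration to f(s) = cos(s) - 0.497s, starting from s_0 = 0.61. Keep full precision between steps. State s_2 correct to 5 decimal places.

f'(s) = -sin(s) - 0.497
s_0 = 0.610000: f = 0.516478, f' = -1.069867 → s_1 = 0.610000 - (0.516478)/(-1.069867) = 1.092750
s_1 = 1.092750: f = -0.083051, f' = -1.384895 → s_2 = 1.092750 - (-0.083051)/(-1.384895) = 1.032781

1.03278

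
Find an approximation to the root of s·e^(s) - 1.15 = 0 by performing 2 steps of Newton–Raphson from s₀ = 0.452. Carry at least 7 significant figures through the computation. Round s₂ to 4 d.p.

Newton update: s ← s − f(s)/f'(s).
f'(s) = (s + 1)·e^(s)
s_0 = 0.452000: f = -0.439704, f' = 2.281748 → s_1 = 0.452000 - (-0.439704)/(2.281748) = 0.644705
s_1 = 0.644705: f = 0.078436, f' = 3.133861 → s_2 = 0.644705 - (0.078436)/(3.133861) = 0.619676

0.6197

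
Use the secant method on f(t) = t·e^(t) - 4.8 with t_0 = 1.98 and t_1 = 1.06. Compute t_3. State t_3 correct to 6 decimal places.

f(t_0) = 9.540631, f(t_1) = -1.740447
t_2 = 1.060000 - (-1.740447)·(1.060000 - 1.980000)/(-1.740447 - (9.540631)) = 1.201938; f(t_2) = -0.801686
t_3 = 1.201938 - (-0.801686)·(1.201938 - 1.060000)/(-0.801686 - (-1.740447)) = 1.323150; f(t_3) = 0.168737

1.323150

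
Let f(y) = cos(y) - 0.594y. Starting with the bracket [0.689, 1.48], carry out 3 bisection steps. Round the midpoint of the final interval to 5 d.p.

f(0.689000) = 0.362616, f(1.480000) = -0.788448 (opposite signs)
step 1: m = 1.084500, f(m) = -0.176838 < 0 → root in [0.689000, 1.084500]
step 2: m = 0.886750, f(m) = 0.105205 > 0 → root in [0.886750, 1.084500]
step 3: m = 0.985625, f(m) = -0.033119 < 0 → root in [0.886750, 0.985625]
Midpoint of [0.886750, 0.985625] = 0.936187

0.93619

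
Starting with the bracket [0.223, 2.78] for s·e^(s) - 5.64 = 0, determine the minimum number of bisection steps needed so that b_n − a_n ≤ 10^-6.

22

Initial width b − a = 2.78 − 0.223 = 2.557000.
After n steps the width is (b−a)/2^n; need (b−a)/2^n ≤ 10^-6.
So n ≥ log₂(2.557000/10^-6) = log₂(2557000.0000) ≈ 21.2860.
Hence n = 22.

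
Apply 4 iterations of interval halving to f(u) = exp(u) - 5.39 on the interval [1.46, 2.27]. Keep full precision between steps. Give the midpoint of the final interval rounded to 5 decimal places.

1.68781

f(1.460000) = -1.084040, f(2.270000) = 4.289401 (opposite signs)
step 1: m = 1.865000, f(m) = 1.065936 > 0 → root in [1.460000, 1.865000]
step 2: m = 1.662500, f(m) = -0.117524 < 0 → root in [1.662500, 1.865000]
step 3: m = 1.763750, f(m) = 0.444275 > 0 → root in [1.662500, 1.763750]
step 4: m = 1.713125, f(m) = 0.156267 > 0 → root in [1.662500, 1.713125]
Midpoint of [1.662500, 1.713125] = 1.687813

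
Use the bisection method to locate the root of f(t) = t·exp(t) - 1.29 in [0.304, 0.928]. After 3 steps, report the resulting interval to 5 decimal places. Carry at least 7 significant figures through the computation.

[0.61600, 0.69400]

f(0.304000) = -0.877998, f(0.928000) = 1.057325 (opposite signs)
step 1: m = 0.616000, f(m) = -0.149472 < 0 → root in [0.616000, 0.928000]
step 2: m = 0.772000, f(m) = 0.380678 > 0 → root in [0.616000, 0.772000]
step 3: m = 0.694000, f(m) = 0.099184 > 0 → root in [0.616000, 0.694000]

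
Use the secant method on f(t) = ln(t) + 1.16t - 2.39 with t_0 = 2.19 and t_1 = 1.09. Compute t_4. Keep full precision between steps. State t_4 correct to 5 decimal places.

Secant update: t_(k+1) = t_k − f(t_k)·(t_k − t_(k-1))/(f(t_k) − f(t_(k-1))).
f(t_0) = 0.934302, f(t_1) = -1.039422
t_2 = 1.090000 - (-1.039422)·(1.090000 - 2.190000)/(-1.039422 - (0.934302)) = 1.669293; f(t_2) = 0.058780
t_3 = 1.669293 - (0.058780)·(1.669293 - 1.090000)/(0.058780 - (-1.039422)) = 1.638287; f(t_3) = 0.004064
t_4 = 1.638287 - (0.004064)·(1.638287 - 1.669293)/(0.004064 - (0.058780)) = 1.635984; f(t_4) = -0.000014

1.63598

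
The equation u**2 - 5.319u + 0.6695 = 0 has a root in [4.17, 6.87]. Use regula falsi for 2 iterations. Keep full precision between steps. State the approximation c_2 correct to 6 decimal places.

5.111882

False-position update: c = (a·f(b) − b·f(a))/(f(b) − f(a)); replace the endpoint whose sign matches f(c).
f(4.170000) = -4.121830, f(6.870000) = 11.324870
step 1: c = 4.890474, f(c) = -1.426197 < 0 → new bracket [4.890474, 6.870000]
step 2: c = 5.111882, f(c) = -0.389262 < 0 → new bracket [5.111882, 6.870000]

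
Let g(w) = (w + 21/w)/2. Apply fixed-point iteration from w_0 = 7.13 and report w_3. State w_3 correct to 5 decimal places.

w_1 = g(7.130000) = 5.037651
w_2 = g(5.037651) = 4.603130
w_3 = g(4.603130) = 4.582622

4.58262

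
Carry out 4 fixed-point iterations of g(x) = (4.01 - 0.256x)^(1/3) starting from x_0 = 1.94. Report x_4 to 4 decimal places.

1.5350

x_1 = g(1.940000) = 1.520224
x_2 = g(1.520224) = 1.535568
x_3 = g(1.535568) = 1.535013
x_4 = g(1.535013) = 1.535033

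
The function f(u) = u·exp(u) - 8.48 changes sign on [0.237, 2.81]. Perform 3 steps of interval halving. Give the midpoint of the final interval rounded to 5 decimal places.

f(0.237000) = -8.179616, f(2.810000) = 38.193870 (opposite signs)
step 1: m = 1.523500, f(m) = -1.489792 < 0 → root in [1.523500, 2.810000]
step 2: m = 2.166750, f(m) = 10.435437 > 0 → root in [1.523500, 2.166750]
step 3: m = 1.845125, f(m) = 3.197595 > 0 → root in [1.523500, 1.845125]
Midpoint of [1.523500, 1.845125] = 1.684312

1.68431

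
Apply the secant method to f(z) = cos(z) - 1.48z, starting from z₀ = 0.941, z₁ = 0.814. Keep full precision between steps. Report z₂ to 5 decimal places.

0.58358

f(z_0) = -0.803700, f(z_1) = -0.518124
z_2 = 0.814000 - (-0.518124)·(0.814000 - 0.941000)/(-0.518124 - (-0.803700)) = 0.583582; f(z_2) = -0.029207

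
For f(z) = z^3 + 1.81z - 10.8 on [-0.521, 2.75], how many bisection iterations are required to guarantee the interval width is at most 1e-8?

29

Initial width b − a = 2.75 − -0.521 = 3.271000.
After n steps the width is (b−a)/2^n; need (b−a)/2^n ≤ 1e-8.
So n ≥ log₂(3.271000/1e-8) = log₂(327100000.0000) ≈ 28.2852.
Hence n = 29.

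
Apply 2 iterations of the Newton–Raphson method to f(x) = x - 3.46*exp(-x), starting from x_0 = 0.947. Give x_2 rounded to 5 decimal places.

f'(x) = 1 + 3.46*exp(-x)
x_0 = 0.947000: f = -0.395144, f' = 2.342144 → x_1 = 0.947000 - (-0.395144)/(2.342144) = 1.115710
x_1 = 1.115710: f = -0.018071, f' = 2.133781 → x_2 = 1.115710 - (-0.018071)/(2.133781) = 1.124179

1.12418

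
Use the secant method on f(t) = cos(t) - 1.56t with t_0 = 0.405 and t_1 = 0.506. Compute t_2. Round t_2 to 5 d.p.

Secant update: t_(k+1) = t_k − f(t_k)·(t_k − t_(k-1))/(f(t_k) − f(t_(k-1))).
f(t_0) = 0.287302, f(t_1) = 0.085330
t_2 = 0.506000 - (0.085330)·(0.506000 - 0.405000)/(0.085330 - (0.287302)) = 0.548671; f(t_2) = -0.002708

0.54867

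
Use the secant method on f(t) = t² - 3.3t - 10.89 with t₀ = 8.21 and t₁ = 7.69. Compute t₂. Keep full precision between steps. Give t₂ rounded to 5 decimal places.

5.87499

f(t_0) = 29.421100, f(t_1) = 22.869100
t_2 = 7.690000 - (22.869100)·(7.690000 - 8.210000)/(22.869100 - (29.421100)) = 5.874992; f(t_2) = 4.238058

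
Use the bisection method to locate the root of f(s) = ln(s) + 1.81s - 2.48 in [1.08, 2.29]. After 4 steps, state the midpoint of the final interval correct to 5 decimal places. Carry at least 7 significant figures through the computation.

1.26906

f(1.080000) = -0.448239, f(2.290000) = 2.493452 (opposite signs)
step 1: m = 1.685000, f(m) = 1.091616 > 0 → root in [1.080000, 1.685000]
step 2: m = 1.382500, f(m) = 0.346218 > 0 → root in [1.080000, 1.382500]
step 3: m = 1.231250, f(m) = -0.043408 < 0 → root in [1.231250, 1.382500]
step 4: m = 1.306875, f(m) = 0.153083 > 0 → root in [1.231250, 1.306875]
Midpoint of [1.231250, 1.306875] = 1.269063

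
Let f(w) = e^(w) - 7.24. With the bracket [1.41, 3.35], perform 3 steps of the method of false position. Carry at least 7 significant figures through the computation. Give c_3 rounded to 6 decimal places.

False-position update: c = (a·f(b) − b·f(a))/(f(b) − f(a)); replace the endpoint whose sign matches f(c).
f(1.410000) = -3.144045, f(3.350000) = 21.262734
step 1: c = 1.659908, f(c) = -1.981174 < 0 → new bracket [1.659908, 3.350000]
step 2: c = 1.803961, f(c) = -1.166340 < 0 → new bracket [1.803961, 3.350000]
step 3: c = 1.884357, f(c) = -0.657877 < 0 → new bracket [1.884357, 3.350000]

1.884357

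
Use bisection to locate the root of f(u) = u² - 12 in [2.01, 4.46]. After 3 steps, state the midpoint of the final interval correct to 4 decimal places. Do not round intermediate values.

f(2.010000) = -7.959900, f(4.460000) = 7.891600 (opposite signs)
step 1: m = 3.235000, f(m) = -1.534775 < 0 → root in [3.235000, 4.460000]
step 2: m = 3.847500, f(m) = 2.803256 > 0 → root in [3.235000, 3.847500]
step 3: m = 3.541250, f(m) = 0.540452 > 0 → root in [3.235000, 3.541250]
Midpoint of [3.235000, 3.541250] = 3.388125

3.3881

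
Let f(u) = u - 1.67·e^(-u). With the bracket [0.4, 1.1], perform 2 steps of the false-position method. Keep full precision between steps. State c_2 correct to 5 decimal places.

f(0.400000) = -0.719434, f(1.100000) = 0.544105
step 1: c = 0.798566, f(c) = 0.047110 > 0 → new bracket [0.400000, 0.798566]
step 2: c = 0.774071, f(c) = 0.003981 > 0 → new bracket [0.400000, 0.774071]

0.77407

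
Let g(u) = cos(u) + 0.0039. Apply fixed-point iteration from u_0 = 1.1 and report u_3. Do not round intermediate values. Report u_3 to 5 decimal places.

u_1 = g(1.100000) = 0.457496
u_2 = g(0.457496) = 0.901061
u_3 = g(0.901061) = 0.624678

0.62468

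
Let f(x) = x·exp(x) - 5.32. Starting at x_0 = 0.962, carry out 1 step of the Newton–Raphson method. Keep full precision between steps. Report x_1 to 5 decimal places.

1.50783

Newton update: x ← x − f(x)/f'(x).
f'(x) = (x + 1)·exp(x)
x_0 = 0.962000: f = -2.802518, f' = 5.134407 → x_1 = 0.962000 - (-2.802518)/(5.134407) = 1.507831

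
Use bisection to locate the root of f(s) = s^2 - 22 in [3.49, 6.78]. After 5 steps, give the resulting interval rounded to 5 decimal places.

[4.62094, 4.72375]

f(3.490000) = -9.819900, f(6.780000) = 23.968400 (opposite signs)
step 1: m = 5.135000, f(m) = 4.368225 > 0 → root in [3.490000, 5.135000]
step 2: m = 4.312500, f(m) = -3.402344 < 0 → root in [4.312500, 5.135000]
step 3: m = 4.723750, f(m) = 0.313814 > 0 → root in [4.312500, 4.723750]
step 4: m = 4.518125, f(m) = -1.586546 < 0 → root in [4.518125, 4.723750]
step 5: m = 4.620938, f(m) = -0.646937 < 0 → root in [4.620938, 4.723750]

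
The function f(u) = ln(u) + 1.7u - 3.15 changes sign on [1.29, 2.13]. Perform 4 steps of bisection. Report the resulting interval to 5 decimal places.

[1.55250, 1.60500]

f(1.290000) = -0.702358, f(2.130000) = 1.227122 (opposite signs)
step 1: m = 1.710000, f(m) = 0.293493 > 0 → root in [1.290000, 1.710000]
step 2: m = 1.500000, f(m) = -0.194535 < 0 → root in [1.500000, 1.710000]
step 3: m = 1.605000, f(m) = 0.051624 > 0 → root in [1.500000, 1.605000]
step 4: m = 1.552500, f(m) = -0.070883 < 0 → root in [1.552500, 1.605000]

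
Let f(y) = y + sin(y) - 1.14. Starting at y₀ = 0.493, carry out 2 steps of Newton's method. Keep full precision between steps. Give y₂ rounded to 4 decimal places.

0.5865

f'(y) = 1 + cos(y)
y_0 = 0.493000: f = -0.173729, f' = 1.880917 → y_1 = 0.493000 - (-0.173729)/(1.880917) = 0.585364
y_1 = 0.585364: f = -0.002133, f' = 1.833511 → y_2 = 0.585364 - (-0.002133)/(1.833511) = 0.586527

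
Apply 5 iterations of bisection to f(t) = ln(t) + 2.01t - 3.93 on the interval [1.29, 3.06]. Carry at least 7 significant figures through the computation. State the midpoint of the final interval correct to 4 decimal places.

f(1.290000) = -1.082458, f(3.060000) = 3.339015 (opposite signs)
step 1: m = 2.175000, f(m) = 1.218779 > 0 → root in [1.290000, 2.175000]
step 2: m = 1.732500, f(m) = 0.101890 > 0 → root in [1.290000, 1.732500]
step 3: m = 1.511250, f(m) = -0.479450 < 0 → root in [1.511250, 1.732500]
step 4: m = 1.621875, f(m) = -0.186448 < 0 → root in [1.621875, 1.732500]
step 5: m = 1.677188, f(m) = -0.041735 < 0 → root in [1.677188, 1.732500]
Midpoint of [1.677188, 1.732500] = 1.704844

1.7048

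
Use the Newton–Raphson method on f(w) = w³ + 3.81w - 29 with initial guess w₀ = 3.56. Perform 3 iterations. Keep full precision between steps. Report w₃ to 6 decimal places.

Newton update: w ← w − f(w)/f'(w).
f'(w) = 3w² + 3.81
w_0 = 3.560000: f = 29.681616, f' = 41.830800 → w_1 = 3.560000 - (29.681616)/(41.830800) = 2.850436
w_1 = 2.850436: f = 5.019921, f' = 28.184962 → w_2 = 2.850436 - (5.019921)/(28.184962) = 2.672330
w_2 = 2.672330: f = 0.265614, f' = 25.234042 → w_3 = 2.672330 - (0.265614)/(25.234042) = 2.661804

2.661804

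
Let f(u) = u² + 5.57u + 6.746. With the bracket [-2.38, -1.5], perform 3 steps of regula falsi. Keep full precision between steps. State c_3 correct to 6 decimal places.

-1.781461

False-position update: c = (a·f(b) − b·f(a))/(f(b) − f(a)); replace the endpoint whose sign matches f(c).
f(-2.380000) = -0.846200, f(-1.500000) = 0.641000
step 1: c = -1.879290, f(c) = -0.189914 < 0 → new bracket [-1.879290, -1.500000]
step 2: c = -1.792599, f(c) = -0.025366 < 0 → new bracket [-1.792599, -1.500000]
step 3: c = -1.781461, f(c) = -0.003135 < 0 → new bracket [-1.781461, -1.500000]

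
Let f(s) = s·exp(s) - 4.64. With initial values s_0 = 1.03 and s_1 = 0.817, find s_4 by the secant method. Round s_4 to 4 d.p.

f(s_0) = -1.754902, f(s_1) = -2.790558
s_2 = 0.817000 - (-2.790558)·(0.817000 - 1.030000)/(-2.790558 - (-1.754902)) = 1.390925; f(s_2) = 0.949523
s_3 = 1.390925 - (0.949523)·(1.390925 - 0.817000)/(0.949523 - (-2.790558)) = 1.245218; f(s_3) = -0.314494
s_4 = 1.245218 - (-0.314494)·(1.245218 - 1.390925)/(-0.314494 - (0.949523)) = 1.281471; f(s_4) = -0.024227

1.2815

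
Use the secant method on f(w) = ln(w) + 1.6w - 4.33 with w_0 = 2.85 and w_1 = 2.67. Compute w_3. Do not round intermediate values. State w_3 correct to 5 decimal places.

f(w_0) = 1.277319, f(w_1) = 0.924078
w_2 = 2.670000 - (0.924078)·(2.670000 - 2.850000)/(0.924078 - (1.277319)) = 2.199119; f(w_2) = -0.023352
w_3 = 2.199119 - (-0.023352)·(2.199119 - 2.670000)/(-0.023352 - (0.924078)) = 2.210726; f(w_3) = 0.000482

2.21073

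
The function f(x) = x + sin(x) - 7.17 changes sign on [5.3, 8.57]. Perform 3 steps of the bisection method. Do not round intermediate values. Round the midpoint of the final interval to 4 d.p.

f(5.300000) = -2.702267, f(8.570000) = 2.154425 (opposite signs)
step 1: m = 6.935000, f(m) = 0.371630 > 0 → root in [5.300000, 6.935000]
step 2: m = 6.117500, f(m) = -1.217428 < 0 → root in [6.117500, 6.935000]
step 3: m = 6.526250, f(m) = -0.403072 < 0 → root in [6.526250, 6.935000]
Midpoint of [6.526250, 6.935000] = 6.730625

6.7306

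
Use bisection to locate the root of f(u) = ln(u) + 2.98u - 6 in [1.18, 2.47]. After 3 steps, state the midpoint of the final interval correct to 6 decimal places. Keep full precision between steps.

f(1.180000) = -2.318086, f(2.470000) = 2.264818 (opposite signs)
step 1: m = 1.825000, f(m) = 0.040080 > 0 → root in [1.180000, 1.825000]
step 2: m = 1.502500, f(m) = -1.115420 < 0 → root in [1.502500, 1.825000]
step 3: m = 1.663750, f(m) = -0.532951 < 0 → root in [1.663750, 1.825000]
Midpoint of [1.663750, 1.825000] = 1.744375

1.744375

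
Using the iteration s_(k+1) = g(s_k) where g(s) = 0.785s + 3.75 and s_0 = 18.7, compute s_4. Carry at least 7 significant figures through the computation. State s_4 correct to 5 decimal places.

17.91962

s_1 = g(18.700000) = 18.429500
s_2 = g(18.429500) = 18.217157
s_3 = g(18.217157) = 18.050469
s_4 = g(18.050469) = 17.919618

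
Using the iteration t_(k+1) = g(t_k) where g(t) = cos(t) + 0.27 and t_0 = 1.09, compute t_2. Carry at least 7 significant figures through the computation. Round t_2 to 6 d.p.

1.013515

t_1 = g(1.090000) = 0.732485
t_2 = g(0.732485) = 1.013515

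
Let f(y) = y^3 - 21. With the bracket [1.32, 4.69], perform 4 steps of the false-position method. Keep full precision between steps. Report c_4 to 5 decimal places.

False-position update: c = (a·f(b) − b·f(a))/(f(b) − f(a)); replace the endpoint whose sign matches f(c).
f(1.320000) = -18.700032, f(4.690000) = 82.161709
step 1: c = 1.944807, f(c) = -13.644208 < 0 → new bracket [1.944807, 4.690000]
step 2: c = 2.335764, f(c) = -8.256558 < 0 → new bracket [2.335764, 4.690000]
step 3: c = 2.550741, f(c) = -4.404162 < 0 → new bracket [2.550741, 4.690000]
step 4: c = 2.659579, f(c) = -2.187838 < 0 → new bracket [2.659579, 4.690000]

2.65958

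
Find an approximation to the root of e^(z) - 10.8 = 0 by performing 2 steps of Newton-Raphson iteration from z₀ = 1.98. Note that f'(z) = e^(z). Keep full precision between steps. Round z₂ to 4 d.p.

2.3836

z_0 = 1.980000: f = -3.557257, f' = 7.242743 → z_1 = 1.980000 - (-3.557257)/(7.242743) = 2.471148
z_1 = 2.471148: f = 1.036024, f' = 11.836024 → z_2 = 2.471148 - (1.036024)/(11.836024) = 2.383616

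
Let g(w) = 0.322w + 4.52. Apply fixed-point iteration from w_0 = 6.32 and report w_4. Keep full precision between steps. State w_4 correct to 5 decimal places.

6.66294

w_1 = g(6.320000) = 6.555040
w_2 = g(6.555040) = 6.630723
w_3 = g(6.630723) = 6.655093
w_4 = g(6.655093) = 6.662940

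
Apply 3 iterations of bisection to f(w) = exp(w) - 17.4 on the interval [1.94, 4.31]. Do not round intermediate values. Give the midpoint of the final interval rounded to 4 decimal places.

f(1.940000) = -10.441249, f(4.310000) = 57.040489 (opposite signs)
step 1: m = 3.125000, f(m) = 5.359895 > 0 → root in [1.940000, 3.125000]
step 2: m = 2.532500, f(m) = -4.815071 < 0 → root in [2.532500, 3.125000]
step 3: m = 2.828750, f(m) = -0.475708 < 0 → root in [2.828750, 3.125000]
Midpoint of [2.828750, 3.125000] = 2.976875

2.9769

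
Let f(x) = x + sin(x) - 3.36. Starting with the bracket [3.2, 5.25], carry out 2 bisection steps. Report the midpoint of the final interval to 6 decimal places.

4.481250

f(3.200000) = -0.218374, f(5.250000) = 1.031066 (opposite signs)
step 1: m = 4.225000, f(m) = -0.018559 < 0 → root in [4.225000, 5.250000]
step 2: m = 4.737500, f(m) = 0.377815 > 0 → root in [4.225000, 4.737500]
Midpoint of [4.225000, 4.737500] = 4.481250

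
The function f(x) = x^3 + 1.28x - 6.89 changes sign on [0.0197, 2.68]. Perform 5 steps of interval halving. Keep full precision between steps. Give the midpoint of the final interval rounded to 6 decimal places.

1.640820

f(0.019700) = -6.864776, f(2.680000) = 15.789232 (opposite signs)
step 1: m = 1.349850, f(m) = -2.702637 < 0 → root in [1.349850, 2.680000]
step 2: m = 2.014925, f(m) = 3.869544 > 0 → root in [1.349850, 2.014925]
step 3: m = 1.682387, f(m) = 0.025332 > 0 → root in [1.349850, 1.682387]
step 4: m = 1.516119, f(m) = -1.464393 < 0 → root in [1.516119, 1.682387]
step 5: m = 1.599253, f(m) = -0.752689 < 0 → root in [1.599253, 1.682387]
Midpoint of [1.599253, 1.682387] = 1.640820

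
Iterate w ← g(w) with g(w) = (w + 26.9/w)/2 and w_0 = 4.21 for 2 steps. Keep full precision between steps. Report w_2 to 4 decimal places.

5.1877

w_1 = g(4.210000) = 5.299774
w_2 = g(5.299774) = 5.187731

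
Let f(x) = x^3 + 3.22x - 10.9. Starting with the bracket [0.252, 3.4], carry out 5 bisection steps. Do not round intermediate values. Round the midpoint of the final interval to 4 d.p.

1.7768

f(0.252000) = -10.072557, f(3.400000) = 39.352000 (opposite signs)
step 1: m = 1.826000, f(m) = 1.068108 > 0 → root in [0.252000, 1.826000]
step 2: m = 1.039000, f(m) = -6.432798 < 0 → root in [1.039000, 1.826000]
step 3: m = 1.432500, f(m) = -3.347779 < 0 → root in [1.432500, 1.826000]
step 4: m = 1.629250, f(m) = -1.329043 < 0 → root in [1.629250, 1.826000]
step 5: m = 1.727625, f(m) = -0.180626 < 0 → root in [1.727625, 1.826000]
Midpoint of [1.727625, 1.826000] = 1.776813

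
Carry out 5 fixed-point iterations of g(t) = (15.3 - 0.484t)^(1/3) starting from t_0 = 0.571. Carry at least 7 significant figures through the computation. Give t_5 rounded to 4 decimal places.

2.4176

t_1 = g(0.571000) = 2.467507
t_2 = g(2.467507) = 2.416194
t_3 = g(2.416194) = 2.417611
t_4 = g(2.417611) = 2.417572
t_5 = g(2.417572) = 2.417573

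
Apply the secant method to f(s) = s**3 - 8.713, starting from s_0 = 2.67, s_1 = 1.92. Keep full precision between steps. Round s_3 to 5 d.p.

f(s_0) = 10.321163, f(s_1) = -1.635112
s_2 = 1.920000 - (-1.635112)·(1.920000 - 2.670000)/(-1.635112 - (10.321163)) = 2.022568; f(s_2) = -0.439114
s_3 = 2.022568 - (-0.439114)·(2.022568 - 1.920000)/(-0.439114 - (-1.635112)) = 2.060226; f(s_3) = 0.031699

2.06023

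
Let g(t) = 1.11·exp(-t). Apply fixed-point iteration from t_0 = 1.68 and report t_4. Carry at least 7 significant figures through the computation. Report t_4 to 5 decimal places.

0.70767

t_1 = g(1.680000) = 0.206875
t_2 = g(0.206875) = 0.902565
t_3 = g(0.902565) = 0.450136
t_4 = g(0.450136) = 0.707671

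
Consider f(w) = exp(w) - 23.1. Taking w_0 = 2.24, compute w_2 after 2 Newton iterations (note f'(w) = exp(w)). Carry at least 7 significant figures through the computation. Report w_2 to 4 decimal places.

3.2708

w_0 = 2.240000: f = -13.706669, f' = 9.393331 → w_1 = 2.240000 - (-13.706669)/(9.393331) = 3.699191
w_1 = 3.699191: f = 17.314614, f' = 40.414614 → w_2 = 3.699191 - (17.314614)/(40.414614) = 3.270767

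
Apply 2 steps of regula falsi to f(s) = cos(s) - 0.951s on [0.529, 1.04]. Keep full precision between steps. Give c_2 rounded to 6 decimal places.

0.760526

False-position update: c = (a·f(b) − b·f(a))/(f(b) − f(a)); replace the endpoint whose sign matches f(c).
f(0.529000) = 0.360233, f(1.040000) = -0.482820
step 1: c = 0.747348, f(c) = 0.022766 > 0 → new bracket [0.747348, 1.040000]
step 2: c = 0.760526, f(c) = 0.001214 > 0 → new bracket [0.760526, 1.040000]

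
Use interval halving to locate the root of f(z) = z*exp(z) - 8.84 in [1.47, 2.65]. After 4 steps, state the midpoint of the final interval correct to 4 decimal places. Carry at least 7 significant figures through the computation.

1.6544

f(1.470000) = -2.446624, f(2.650000) = 28.668202 (opposite signs)
step 1: m = 2.060000, f(m) = 7.322698 > 0 → root in [1.470000, 2.060000]
step 2: m = 1.765000, f(m) = 1.470375 > 0 → root in [1.470000, 1.765000]
step 3: m = 1.617500, f(m) = -0.687034 < 0 → root in [1.617500, 1.765000]
step 4: m = 1.691250, f(m) = 0.337161 > 0 → root in [1.617500, 1.691250]
Midpoint of [1.617500, 1.691250] = 1.654375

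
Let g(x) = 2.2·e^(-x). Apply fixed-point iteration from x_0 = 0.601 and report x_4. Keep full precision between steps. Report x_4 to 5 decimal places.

x_1 = g(0.601000) = 1.206179
x_2 = g(1.206179) = 0.658546
x_3 = g(0.658546) = 1.138728
x_4 = g(1.138728) = 0.704497

0.70450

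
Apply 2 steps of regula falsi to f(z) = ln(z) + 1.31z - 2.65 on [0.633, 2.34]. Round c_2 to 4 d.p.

f(0.633000) = -2.278055, f(2.340000) = 1.265551
step 1: c = 1.730368, f(c) = 0.165116 > 0 → new bracket [0.633000, 1.730368]
step 2: c = 1.656205, f(c) = 0.024157 > 0 → new bracket [0.633000, 1.656205]

1.6562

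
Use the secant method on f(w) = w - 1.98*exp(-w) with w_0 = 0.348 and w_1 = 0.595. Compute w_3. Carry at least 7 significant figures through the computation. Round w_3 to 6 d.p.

f(w_0) = -1.050076, f(w_1) = -0.497094
w_2 = 0.595000 - (-0.497094)·(0.595000 - 0.348000)/(-0.497094 - (-1.050076)) = 0.817037; f(w_2) = -0.057606
w_3 = 0.817037 - (-0.057606)·(0.817037 - 0.595000)/(-0.057606 - (-0.497094)) = 0.846140; f(w_3) = -0.003414

0.846140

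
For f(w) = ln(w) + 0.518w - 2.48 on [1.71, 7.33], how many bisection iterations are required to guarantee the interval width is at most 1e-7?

26

Initial width b − a = 7.33 − 1.71 = 5.620000.
After n steps the width is (b−a)/2^n; need (b−a)/2^n ≤ 1e-7.
So n ≥ log₂(5.620000/1e-7) = log₂(56200000.0000) ≈ 25.7441.
Hence n = 26.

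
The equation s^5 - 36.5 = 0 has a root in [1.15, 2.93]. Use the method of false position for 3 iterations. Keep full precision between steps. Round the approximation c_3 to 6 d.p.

f(1.150000) = -34.488643, f(2.930000) = 179.442488
step 1: c = 1.436960, f(c) = -30.373335 < 0 → new bracket [1.436960, 2.930000]
step 2: c = 1.653096, f(c) = -24.155031 < 0 → new bracket [1.653096, 2.930000]
step 3: c = 1.804589, f(c) = -17.362220 < 0 → new bracket [1.804589, 2.930000]

1.804589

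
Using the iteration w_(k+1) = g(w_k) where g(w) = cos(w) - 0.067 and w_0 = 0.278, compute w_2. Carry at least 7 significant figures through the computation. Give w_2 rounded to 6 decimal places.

w_1 = g(0.278000) = 0.894606
w_2 = g(0.894606) = 0.558826

0.558826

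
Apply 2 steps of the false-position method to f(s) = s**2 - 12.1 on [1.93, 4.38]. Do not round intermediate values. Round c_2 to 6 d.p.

3.452392

False-position update: c = (a·f(b) − b·f(a))/(f(b) − f(a)); replace the endpoint whose sign matches f(c).
f(1.930000) = -8.375100, f(4.380000) = 7.084400
step 1: c = 3.257274, f(c) = -1.490165 < 0 → new bracket [3.257274, 4.380000]
step 2: c = 3.452392, f(c) = -0.180993 < 0 → new bracket [3.452392, 4.380000]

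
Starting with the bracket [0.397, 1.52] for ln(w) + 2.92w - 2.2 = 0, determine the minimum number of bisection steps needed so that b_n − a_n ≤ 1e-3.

11

Initial width b − a = 1.52 − 0.397 = 1.123000.
After n steps the width is (b−a)/2^n; need (b−a)/2^n ≤ 1e-3.
So n ≥ log₂(1.123000/1e-3) = log₂(1123.0000) ≈ 10.1331.
Hence n = 11.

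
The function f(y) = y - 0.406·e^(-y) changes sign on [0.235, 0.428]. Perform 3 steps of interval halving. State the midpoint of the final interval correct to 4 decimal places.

0.2953

f(0.235000) = -0.085972, f(0.428000) = 0.163365 (opposite signs)
step 1: m = 0.331500, f(m) = 0.040054 > 0 → root in [0.235000, 0.331500]
step 2: m = 0.283250, f(m) = -0.022603 < 0 → root in [0.283250, 0.331500]
step 3: m = 0.307375, f(m) = 0.008813 > 0 → root in [0.283250, 0.307375]
Midpoint of [0.283250, 0.307375] = 0.295312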